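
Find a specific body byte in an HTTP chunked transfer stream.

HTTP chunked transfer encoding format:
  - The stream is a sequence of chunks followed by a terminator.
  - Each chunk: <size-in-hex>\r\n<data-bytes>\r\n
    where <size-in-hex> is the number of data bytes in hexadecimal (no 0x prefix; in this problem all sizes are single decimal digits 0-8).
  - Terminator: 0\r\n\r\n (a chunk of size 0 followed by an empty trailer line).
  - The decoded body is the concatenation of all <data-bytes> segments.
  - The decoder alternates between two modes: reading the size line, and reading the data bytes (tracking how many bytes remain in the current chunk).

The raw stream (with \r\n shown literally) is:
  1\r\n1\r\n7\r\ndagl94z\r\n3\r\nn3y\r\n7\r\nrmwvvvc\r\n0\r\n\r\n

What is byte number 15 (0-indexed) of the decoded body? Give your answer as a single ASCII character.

Chunk 1: stream[0..1]='1' size=0x1=1, data at stream[3..4]='1' -> body[0..1], body so far='1'
Chunk 2: stream[6..7]='7' size=0x7=7, data at stream[9..16]='dagl94z' -> body[1..8], body so far='1dagl94z'
Chunk 3: stream[18..19]='3' size=0x3=3, data at stream[21..24]='n3y' -> body[8..11], body so far='1dagl94zn3y'
Chunk 4: stream[26..27]='7' size=0x7=7, data at stream[29..36]='rmwvvvc' -> body[11..18], body so far='1dagl94zn3yrmwvvvc'
Chunk 5: stream[38..39]='0' size=0 (terminator). Final body='1dagl94zn3yrmwvvvc' (18 bytes)
Body byte 15 = 'v'

Answer: v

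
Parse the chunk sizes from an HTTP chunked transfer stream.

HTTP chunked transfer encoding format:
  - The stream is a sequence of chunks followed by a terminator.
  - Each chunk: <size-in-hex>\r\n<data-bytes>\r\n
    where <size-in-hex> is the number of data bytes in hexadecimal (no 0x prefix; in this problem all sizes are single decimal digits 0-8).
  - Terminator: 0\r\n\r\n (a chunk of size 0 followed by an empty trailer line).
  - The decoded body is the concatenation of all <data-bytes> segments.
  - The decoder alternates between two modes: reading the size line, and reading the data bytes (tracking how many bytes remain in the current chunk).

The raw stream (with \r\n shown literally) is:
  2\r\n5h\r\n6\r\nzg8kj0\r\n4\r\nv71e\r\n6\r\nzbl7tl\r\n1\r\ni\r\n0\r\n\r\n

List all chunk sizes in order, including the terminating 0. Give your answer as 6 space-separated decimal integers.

Chunk 1: stream[0..1]='2' size=0x2=2, data at stream[3..5]='5h' -> body[0..2], body so far='5h'
Chunk 2: stream[7..8]='6' size=0x6=6, data at stream[10..16]='zg8kj0' -> body[2..8], body so far='5hzg8kj0'
Chunk 3: stream[18..19]='4' size=0x4=4, data at stream[21..25]='v71e' -> body[8..12], body so far='5hzg8kj0v71e'
Chunk 4: stream[27..28]='6' size=0x6=6, data at stream[30..36]='zbl7tl' -> body[12..18], body so far='5hzg8kj0v71ezbl7tl'
Chunk 5: stream[38..39]='1' size=0x1=1, data at stream[41..42]='i' -> body[18..19], body so far='5hzg8kj0v71ezbl7tli'
Chunk 6: stream[44..45]='0' size=0 (terminator). Final body='5hzg8kj0v71ezbl7tli' (19 bytes)

Answer: 2 6 4 6 1 0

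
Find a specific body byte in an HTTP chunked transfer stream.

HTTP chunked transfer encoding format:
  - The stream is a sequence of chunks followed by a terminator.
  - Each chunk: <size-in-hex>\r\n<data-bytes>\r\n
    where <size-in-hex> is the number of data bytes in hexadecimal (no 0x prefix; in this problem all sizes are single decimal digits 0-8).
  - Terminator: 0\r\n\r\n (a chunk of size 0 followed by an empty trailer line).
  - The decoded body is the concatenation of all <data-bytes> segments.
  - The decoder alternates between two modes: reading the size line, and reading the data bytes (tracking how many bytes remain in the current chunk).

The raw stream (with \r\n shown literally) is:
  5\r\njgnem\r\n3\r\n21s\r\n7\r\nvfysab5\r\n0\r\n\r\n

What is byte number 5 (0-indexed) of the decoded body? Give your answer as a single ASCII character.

Answer: 2

Derivation:
Chunk 1: stream[0..1]='5' size=0x5=5, data at stream[3..8]='jgnem' -> body[0..5], body so far='jgnem'
Chunk 2: stream[10..11]='3' size=0x3=3, data at stream[13..16]='21s' -> body[5..8], body so far='jgnem21s'
Chunk 3: stream[18..19]='7' size=0x7=7, data at stream[21..28]='vfysab5' -> body[8..15], body so far='jgnem21svfysab5'
Chunk 4: stream[30..31]='0' size=0 (terminator). Final body='jgnem21svfysab5' (15 bytes)
Body byte 5 = '2'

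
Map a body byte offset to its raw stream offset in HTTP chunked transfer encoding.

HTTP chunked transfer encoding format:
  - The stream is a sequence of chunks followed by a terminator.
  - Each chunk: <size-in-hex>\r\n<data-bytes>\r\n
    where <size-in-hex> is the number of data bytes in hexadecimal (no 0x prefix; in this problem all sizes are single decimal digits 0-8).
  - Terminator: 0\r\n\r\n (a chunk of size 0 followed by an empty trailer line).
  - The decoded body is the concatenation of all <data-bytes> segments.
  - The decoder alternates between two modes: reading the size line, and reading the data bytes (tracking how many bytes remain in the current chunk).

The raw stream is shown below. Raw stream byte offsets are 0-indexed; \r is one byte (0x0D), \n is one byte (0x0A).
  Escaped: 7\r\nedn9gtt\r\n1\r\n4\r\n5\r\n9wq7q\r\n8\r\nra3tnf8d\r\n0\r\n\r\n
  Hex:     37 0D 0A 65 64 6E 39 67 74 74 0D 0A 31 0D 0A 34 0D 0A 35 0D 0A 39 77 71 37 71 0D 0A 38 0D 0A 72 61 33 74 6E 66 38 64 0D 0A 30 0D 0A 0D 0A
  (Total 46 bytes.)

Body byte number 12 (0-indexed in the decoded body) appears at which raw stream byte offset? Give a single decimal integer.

Chunk 1: stream[0..1]='7' size=0x7=7, data at stream[3..10]='edn9gtt' -> body[0..7], body so far='edn9gtt'
Chunk 2: stream[12..13]='1' size=0x1=1, data at stream[15..16]='4' -> body[7..8], body so far='edn9gtt4'
Chunk 3: stream[18..19]='5' size=0x5=5, data at stream[21..26]='9wq7q' -> body[8..13], body so far='edn9gtt49wq7q'
Chunk 4: stream[28..29]='8' size=0x8=8, data at stream[31..39]='ra3tnf8d' -> body[13..21], body so far='edn9gtt49wq7qra3tnf8d'
Chunk 5: stream[41..42]='0' size=0 (terminator). Final body='edn9gtt49wq7qra3tnf8d' (21 bytes)
Body byte 12 at stream offset 25

Answer: 25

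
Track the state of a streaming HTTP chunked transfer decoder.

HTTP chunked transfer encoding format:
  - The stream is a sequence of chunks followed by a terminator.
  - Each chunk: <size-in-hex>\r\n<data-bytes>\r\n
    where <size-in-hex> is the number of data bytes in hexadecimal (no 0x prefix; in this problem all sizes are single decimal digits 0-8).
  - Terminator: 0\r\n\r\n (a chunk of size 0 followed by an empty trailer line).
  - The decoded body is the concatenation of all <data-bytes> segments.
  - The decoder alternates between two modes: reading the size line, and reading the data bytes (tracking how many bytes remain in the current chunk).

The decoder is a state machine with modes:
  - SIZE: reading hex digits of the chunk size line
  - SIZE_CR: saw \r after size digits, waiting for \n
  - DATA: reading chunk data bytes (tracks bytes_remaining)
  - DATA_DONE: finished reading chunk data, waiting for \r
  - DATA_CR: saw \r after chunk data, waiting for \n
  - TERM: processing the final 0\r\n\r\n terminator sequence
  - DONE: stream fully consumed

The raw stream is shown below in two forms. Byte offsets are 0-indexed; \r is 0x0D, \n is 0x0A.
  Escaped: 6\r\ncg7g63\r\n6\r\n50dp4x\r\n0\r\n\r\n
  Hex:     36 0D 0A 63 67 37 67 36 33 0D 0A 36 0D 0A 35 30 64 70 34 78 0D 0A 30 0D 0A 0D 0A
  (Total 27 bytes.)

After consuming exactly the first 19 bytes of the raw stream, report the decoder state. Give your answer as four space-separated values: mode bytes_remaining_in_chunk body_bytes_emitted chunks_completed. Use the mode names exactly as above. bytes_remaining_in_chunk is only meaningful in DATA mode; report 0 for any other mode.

Byte 0 = '6': mode=SIZE remaining=0 emitted=0 chunks_done=0
Byte 1 = 0x0D: mode=SIZE_CR remaining=0 emitted=0 chunks_done=0
Byte 2 = 0x0A: mode=DATA remaining=6 emitted=0 chunks_done=0
Byte 3 = 'c': mode=DATA remaining=5 emitted=1 chunks_done=0
Byte 4 = 'g': mode=DATA remaining=4 emitted=2 chunks_done=0
Byte 5 = '7': mode=DATA remaining=3 emitted=3 chunks_done=0
Byte 6 = 'g': mode=DATA remaining=2 emitted=4 chunks_done=0
Byte 7 = '6': mode=DATA remaining=1 emitted=5 chunks_done=0
Byte 8 = '3': mode=DATA_DONE remaining=0 emitted=6 chunks_done=0
Byte 9 = 0x0D: mode=DATA_CR remaining=0 emitted=6 chunks_done=0
Byte 10 = 0x0A: mode=SIZE remaining=0 emitted=6 chunks_done=1
Byte 11 = '6': mode=SIZE remaining=0 emitted=6 chunks_done=1
Byte 12 = 0x0D: mode=SIZE_CR remaining=0 emitted=6 chunks_done=1
Byte 13 = 0x0A: mode=DATA remaining=6 emitted=6 chunks_done=1
Byte 14 = '5': mode=DATA remaining=5 emitted=7 chunks_done=1
Byte 15 = '0': mode=DATA remaining=4 emitted=8 chunks_done=1
Byte 16 = 'd': mode=DATA remaining=3 emitted=9 chunks_done=1
Byte 17 = 'p': mode=DATA remaining=2 emitted=10 chunks_done=1
Byte 18 = '4': mode=DATA remaining=1 emitted=11 chunks_done=1

Answer: DATA 1 11 1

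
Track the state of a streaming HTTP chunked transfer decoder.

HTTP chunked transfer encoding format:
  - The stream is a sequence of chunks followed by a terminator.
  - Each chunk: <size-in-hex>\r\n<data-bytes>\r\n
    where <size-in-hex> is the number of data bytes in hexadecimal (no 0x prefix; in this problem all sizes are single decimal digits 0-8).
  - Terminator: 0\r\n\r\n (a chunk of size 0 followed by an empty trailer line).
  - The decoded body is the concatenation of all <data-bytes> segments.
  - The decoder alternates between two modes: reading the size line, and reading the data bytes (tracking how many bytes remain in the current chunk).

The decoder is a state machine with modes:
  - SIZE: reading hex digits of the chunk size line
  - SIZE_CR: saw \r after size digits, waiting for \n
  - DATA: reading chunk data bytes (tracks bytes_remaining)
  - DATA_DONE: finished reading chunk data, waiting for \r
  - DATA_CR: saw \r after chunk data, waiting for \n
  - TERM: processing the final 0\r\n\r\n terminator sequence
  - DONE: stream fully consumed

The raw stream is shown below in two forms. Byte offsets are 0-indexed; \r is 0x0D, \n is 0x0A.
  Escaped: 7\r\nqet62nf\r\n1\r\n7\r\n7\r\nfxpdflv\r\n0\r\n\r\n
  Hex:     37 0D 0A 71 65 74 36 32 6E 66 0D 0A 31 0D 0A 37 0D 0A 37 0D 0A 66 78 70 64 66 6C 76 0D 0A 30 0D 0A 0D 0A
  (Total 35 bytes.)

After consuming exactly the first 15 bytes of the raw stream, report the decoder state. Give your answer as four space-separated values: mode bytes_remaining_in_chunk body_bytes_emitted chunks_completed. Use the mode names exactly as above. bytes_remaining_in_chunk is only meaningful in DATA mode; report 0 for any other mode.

Byte 0 = '7': mode=SIZE remaining=0 emitted=0 chunks_done=0
Byte 1 = 0x0D: mode=SIZE_CR remaining=0 emitted=0 chunks_done=0
Byte 2 = 0x0A: mode=DATA remaining=7 emitted=0 chunks_done=0
Byte 3 = 'q': mode=DATA remaining=6 emitted=1 chunks_done=0
Byte 4 = 'e': mode=DATA remaining=5 emitted=2 chunks_done=0
Byte 5 = 't': mode=DATA remaining=4 emitted=3 chunks_done=0
Byte 6 = '6': mode=DATA remaining=3 emitted=4 chunks_done=0
Byte 7 = '2': mode=DATA remaining=2 emitted=5 chunks_done=0
Byte 8 = 'n': mode=DATA remaining=1 emitted=6 chunks_done=0
Byte 9 = 'f': mode=DATA_DONE remaining=0 emitted=7 chunks_done=0
Byte 10 = 0x0D: mode=DATA_CR remaining=0 emitted=7 chunks_done=0
Byte 11 = 0x0A: mode=SIZE remaining=0 emitted=7 chunks_done=1
Byte 12 = '1': mode=SIZE remaining=0 emitted=7 chunks_done=1
Byte 13 = 0x0D: mode=SIZE_CR remaining=0 emitted=7 chunks_done=1
Byte 14 = 0x0A: mode=DATA remaining=1 emitted=7 chunks_done=1

Answer: DATA 1 7 1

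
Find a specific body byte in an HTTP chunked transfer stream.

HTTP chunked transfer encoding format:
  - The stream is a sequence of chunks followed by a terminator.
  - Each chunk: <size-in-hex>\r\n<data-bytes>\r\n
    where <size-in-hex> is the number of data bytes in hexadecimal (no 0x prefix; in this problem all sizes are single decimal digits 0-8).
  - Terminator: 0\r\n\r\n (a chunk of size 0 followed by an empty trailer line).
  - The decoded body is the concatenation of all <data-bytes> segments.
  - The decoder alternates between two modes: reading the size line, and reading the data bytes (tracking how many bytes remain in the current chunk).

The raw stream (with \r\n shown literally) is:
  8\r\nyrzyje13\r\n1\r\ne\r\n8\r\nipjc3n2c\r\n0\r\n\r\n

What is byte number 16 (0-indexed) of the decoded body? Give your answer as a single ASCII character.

Chunk 1: stream[0..1]='8' size=0x8=8, data at stream[3..11]='yrzyje13' -> body[0..8], body so far='yrzyje13'
Chunk 2: stream[13..14]='1' size=0x1=1, data at stream[16..17]='e' -> body[8..9], body so far='yrzyje13e'
Chunk 3: stream[19..20]='8' size=0x8=8, data at stream[22..30]='ipjc3n2c' -> body[9..17], body so far='yrzyje13eipjc3n2c'
Chunk 4: stream[32..33]='0' size=0 (terminator). Final body='yrzyje13eipjc3n2c' (17 bytes)
Body byte 16 = 'c'

Answer: c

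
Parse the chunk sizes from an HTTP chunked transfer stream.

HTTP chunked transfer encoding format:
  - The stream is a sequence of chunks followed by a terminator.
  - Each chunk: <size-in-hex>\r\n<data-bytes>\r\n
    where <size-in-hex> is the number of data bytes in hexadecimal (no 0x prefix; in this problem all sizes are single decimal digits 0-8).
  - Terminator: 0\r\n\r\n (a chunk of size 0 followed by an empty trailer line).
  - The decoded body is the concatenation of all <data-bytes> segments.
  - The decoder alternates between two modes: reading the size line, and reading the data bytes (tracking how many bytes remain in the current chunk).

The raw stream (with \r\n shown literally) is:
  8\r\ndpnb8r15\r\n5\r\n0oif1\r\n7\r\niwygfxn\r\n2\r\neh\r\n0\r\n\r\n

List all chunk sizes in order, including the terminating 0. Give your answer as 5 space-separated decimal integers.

Chunk 1: stream[0..1]='8' size=0x8=8, data at stream[3..11]='dpnb8r15' -> body[0..8], body so far='dpnb8r15'
Chunk 2: stream[13..14]='5' size=0x5=5, data at stream[16..21]='0oif1' -> body[8..13], body so far='dpnb8r150oif1'
Chunk 3: stream[23..24]='7' size=0x7=7, data at stream[26..33]='iwygfxn' -> body[13..20], body so far='dpnb8r150oif1iwygfxn'
Chunk 4: stream[35..36]='2' size=0x2=2, data at stream[38..40]='eh' -> body[20..22], body so far='dpnb8r150oif1iwygfxneh'
Chunk 5: stream[42..43]='0' size=0 (terminator). Final body='dpnb8r150oif1iwygfxneh' (22 bytes)

Answer: 8 5 7 2 0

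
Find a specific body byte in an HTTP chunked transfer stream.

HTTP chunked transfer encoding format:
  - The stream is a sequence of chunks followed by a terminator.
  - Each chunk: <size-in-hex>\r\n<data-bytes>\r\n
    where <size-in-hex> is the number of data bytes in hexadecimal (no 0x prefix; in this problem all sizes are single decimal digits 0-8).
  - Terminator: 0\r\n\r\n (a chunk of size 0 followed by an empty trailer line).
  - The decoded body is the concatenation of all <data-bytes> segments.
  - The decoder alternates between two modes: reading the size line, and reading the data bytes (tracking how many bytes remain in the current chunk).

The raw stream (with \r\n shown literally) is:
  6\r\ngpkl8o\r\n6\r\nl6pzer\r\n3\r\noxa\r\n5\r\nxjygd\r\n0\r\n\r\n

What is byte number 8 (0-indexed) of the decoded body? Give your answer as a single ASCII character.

Answer: p

Derivation:
Chunk 1: stream[0..1]='6' size=0x6=6, data at stream[3..9]='gpkl8o' -> body[0..6], body so far='gpkl8o'
Chunk 2: stream[11..12]='6' size=0x6=6, data at stream[14..20]='l6pzer' -> body[6..12], body so far='gpkl8ol6pzer'
Chunk 3: stream[22..23]='3' size=0x3=3, data at stream[25..28]='oxa' -> body[12..15], body so far='gpkl8ol6pzeroxa'
Chunk 4: stream[30..31]='5' size=0x5=5, data at stream[33..38]='xjygd' -> body[15..20], body so far='gpkl8ol6pzeroxaxjygd'
Chunk 5: stream[40..41]='0' size=0 (terminator). Final body='gpkl8ol6pzeroxaxjygd' (20 bytes)
Body byte 8 = 'p'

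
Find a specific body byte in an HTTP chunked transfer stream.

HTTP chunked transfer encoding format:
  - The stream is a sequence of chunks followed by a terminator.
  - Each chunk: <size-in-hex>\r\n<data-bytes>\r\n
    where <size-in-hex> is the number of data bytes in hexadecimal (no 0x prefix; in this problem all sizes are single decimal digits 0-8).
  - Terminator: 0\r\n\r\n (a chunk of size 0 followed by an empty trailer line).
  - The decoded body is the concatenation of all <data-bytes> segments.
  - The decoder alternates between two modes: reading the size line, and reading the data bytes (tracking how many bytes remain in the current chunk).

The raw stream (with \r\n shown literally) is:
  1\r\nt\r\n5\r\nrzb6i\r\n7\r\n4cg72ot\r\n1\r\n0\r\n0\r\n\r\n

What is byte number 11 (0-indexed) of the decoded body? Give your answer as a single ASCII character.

Answer: o

Derivation:
Chunk 1: stream[0..1]='1' size=0x1=1, data at stream[3..4]='t' -> body[0..1], body so far='t'
Chunk 2: stream[6..7]='5' size=0x5=5, data at stream[9..14]='rzb6i' -> body[1..6], body so far='trzb6i'
Chunk 3: stream[16..17]='7' size=0x7=7, data at stream[19..26]='4cg72ot' -> body[6..13], body so far='trzb6i4cg72ot'
Chunk 4: stream[28..29]='1' size=0x1=1, data at stream[31..32]='0' -> body[13..14], body so far='trzb6i4cg72ot0'
Chunk 5: stream[34..35]='0' size=0 (terminator). Final body='trzb6i4cg72ot0' (14 bytes)
Body byte 11 = 'o'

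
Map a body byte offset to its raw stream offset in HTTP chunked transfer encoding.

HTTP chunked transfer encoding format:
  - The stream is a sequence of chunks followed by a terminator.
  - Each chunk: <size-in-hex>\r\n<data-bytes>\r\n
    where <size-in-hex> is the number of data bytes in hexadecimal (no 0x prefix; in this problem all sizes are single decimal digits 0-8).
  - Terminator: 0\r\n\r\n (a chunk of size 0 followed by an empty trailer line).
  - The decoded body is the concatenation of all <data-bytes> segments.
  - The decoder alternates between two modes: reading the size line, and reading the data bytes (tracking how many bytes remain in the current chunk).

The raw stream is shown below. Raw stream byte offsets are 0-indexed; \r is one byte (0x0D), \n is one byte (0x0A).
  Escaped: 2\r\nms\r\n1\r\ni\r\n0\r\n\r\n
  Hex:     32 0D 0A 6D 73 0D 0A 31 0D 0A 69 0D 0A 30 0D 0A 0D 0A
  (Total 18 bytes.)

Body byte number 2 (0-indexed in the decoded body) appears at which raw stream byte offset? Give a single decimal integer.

Chunk 1: stream[0..1]='2' size=0x2=2, data at stream[3..5]='ms' -> body[0..2], body so far='ms'
Chunk 2: stream[7..8]='1' size=0x1=1, data at stream[10..11]='i' -> body[2..3], body so far='msi'
Chunk 3: stream[13..14]='0' size=0 (terminator). Final body='msi' (3 bytes)
Body byte 2 at stream offset 10

Answer: 10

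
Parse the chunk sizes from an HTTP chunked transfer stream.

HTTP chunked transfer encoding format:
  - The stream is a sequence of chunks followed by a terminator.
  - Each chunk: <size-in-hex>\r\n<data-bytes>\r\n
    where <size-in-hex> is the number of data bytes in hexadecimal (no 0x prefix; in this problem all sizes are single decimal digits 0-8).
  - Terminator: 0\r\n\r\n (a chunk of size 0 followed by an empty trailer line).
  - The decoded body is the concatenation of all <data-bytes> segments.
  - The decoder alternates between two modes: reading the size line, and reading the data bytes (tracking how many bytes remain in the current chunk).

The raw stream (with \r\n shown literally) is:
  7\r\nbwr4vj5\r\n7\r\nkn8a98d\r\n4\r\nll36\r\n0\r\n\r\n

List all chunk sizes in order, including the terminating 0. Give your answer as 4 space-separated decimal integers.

Answer: 7 7 4 0

Derivation:
Chunk 1: stream[0..1]='7' size=0x7=7, data at stream[3..10]='bwr4vj5' -> body[0..7], body so far='bwr4vj5'
Chunk 2: stream[12..13]='7' size=0x7=7, data at stream[15..22]='kn8a98d' -> body[7..14], body so far='bwr4vj5kn8a98d'
Chunk 3: stream[24..25]='4' size=0x4=4, data at stream[27..31]='ll36' -> body[14..18], body so far='bwr4vj5kn8a98dll36'
Chunk 4: stream[33..34]='0' size=0 (terminator). Final body='bwr4vj5kn8a98dll36' (18 bytes)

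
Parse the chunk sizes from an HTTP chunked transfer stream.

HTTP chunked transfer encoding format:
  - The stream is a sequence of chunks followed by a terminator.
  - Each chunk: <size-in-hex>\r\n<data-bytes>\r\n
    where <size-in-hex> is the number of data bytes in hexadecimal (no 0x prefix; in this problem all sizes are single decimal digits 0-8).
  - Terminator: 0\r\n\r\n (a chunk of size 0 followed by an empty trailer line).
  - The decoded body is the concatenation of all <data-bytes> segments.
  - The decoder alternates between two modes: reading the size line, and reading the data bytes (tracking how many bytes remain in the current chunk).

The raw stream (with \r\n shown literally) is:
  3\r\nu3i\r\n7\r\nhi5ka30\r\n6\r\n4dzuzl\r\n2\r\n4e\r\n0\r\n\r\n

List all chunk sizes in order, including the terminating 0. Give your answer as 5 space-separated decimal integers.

Chunk 1: stream[0..1]='3' size=0x3=3, data at stream[3..6]='u3i' -> body[0..3], body so far='u3i'
Chunk 2: stream[8..9]='7' size=0x7=7, data at stream[11..18]='hi5ka30' -> body[3..10], body so far='u3ihi5ka30'
Chunk 3: stream[20..21]='6' size=0x6=6, data at stream[23..29]='4dzuzl' -> body[10..16], body so far='u3ihi5ka304dzuzl'
Chunk 4: stream[31..32]='2' size=0x2=2, data at stream[34..36]='4e' -> body[16..18], body so far='u3ihi5ka304dzuzl4e'
Chunk 5: stream[38..39]='0' size=0 (terminator). Final body='u3ihi5ka304dzuzl4e' (18 bytes)

Answer: 3 7 6 2 0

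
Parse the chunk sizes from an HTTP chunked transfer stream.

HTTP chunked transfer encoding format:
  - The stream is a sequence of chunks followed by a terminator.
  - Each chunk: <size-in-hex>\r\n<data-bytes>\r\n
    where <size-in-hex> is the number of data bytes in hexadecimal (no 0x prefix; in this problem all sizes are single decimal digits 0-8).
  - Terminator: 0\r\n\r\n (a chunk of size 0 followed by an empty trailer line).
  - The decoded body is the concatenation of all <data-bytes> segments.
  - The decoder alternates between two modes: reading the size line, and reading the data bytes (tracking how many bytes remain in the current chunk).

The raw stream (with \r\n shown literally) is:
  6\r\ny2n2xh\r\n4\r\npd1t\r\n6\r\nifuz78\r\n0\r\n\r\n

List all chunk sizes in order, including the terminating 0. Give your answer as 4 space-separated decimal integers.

Answer: 6 4 6 0

Derivation:
Chunk 1: stream[0..1]='6' size=0x6=6, data at stream[3..9]='y2n2xh' -> body[0..6], body so far='y2n2xh'
Chunk 2: stream[11..12]='4' size=0x4=4, data at stream[14..18]='pd1t' -> body[6..10], body so far='y2n2xhpd1t'
Chunk 3: stream[20..21]='6' size=0x6=6, data at stream[23..29]='ifuz78' -> body[10..16], body so far='y2n2xhpd1tifuz78'
Chunk 4: stream[31..32]='0' size=0 (terminator). Final body='y2n2xhpd1tifuz78' (16 bytes)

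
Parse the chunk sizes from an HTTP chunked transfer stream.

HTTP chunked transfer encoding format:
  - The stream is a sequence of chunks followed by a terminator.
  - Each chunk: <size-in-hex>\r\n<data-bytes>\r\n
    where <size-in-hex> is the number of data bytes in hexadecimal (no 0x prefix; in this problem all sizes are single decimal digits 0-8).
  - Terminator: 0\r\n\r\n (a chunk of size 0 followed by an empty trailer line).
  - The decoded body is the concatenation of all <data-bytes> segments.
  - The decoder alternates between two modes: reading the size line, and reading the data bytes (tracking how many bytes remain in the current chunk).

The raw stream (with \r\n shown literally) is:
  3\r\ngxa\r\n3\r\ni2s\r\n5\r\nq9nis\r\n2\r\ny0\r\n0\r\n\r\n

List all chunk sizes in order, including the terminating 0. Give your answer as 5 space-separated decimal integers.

Answer: 3 3 5 2 0

Derivation:
Chunk 1: stream[0..1]='3' size=0x3=3, data at stream[3..6]='gxa' -> body[0..3], body so far='gxa'
Chunk 2: stream[8..9]='3' size=0x3=3, data at stream[11..14]='i2s' -> body[3..6], body so far='gxai2s'
Chunk 3: stream[16..17]='5' size=0x5=5, data at stream[19..24]='q9nis' -> body[6..11], body so far='gxai2sq9nis'
Chunk 4: stream[26..27]='2' size=0x2=2, data at stream[29..31]='y0' -> body[11..13], body so far='gxai2sq9nisy0'
Chunk 5: stream[33..34]='0' size=0 (terminator). Final body='gxai2sq9nisy0' (13 bytes)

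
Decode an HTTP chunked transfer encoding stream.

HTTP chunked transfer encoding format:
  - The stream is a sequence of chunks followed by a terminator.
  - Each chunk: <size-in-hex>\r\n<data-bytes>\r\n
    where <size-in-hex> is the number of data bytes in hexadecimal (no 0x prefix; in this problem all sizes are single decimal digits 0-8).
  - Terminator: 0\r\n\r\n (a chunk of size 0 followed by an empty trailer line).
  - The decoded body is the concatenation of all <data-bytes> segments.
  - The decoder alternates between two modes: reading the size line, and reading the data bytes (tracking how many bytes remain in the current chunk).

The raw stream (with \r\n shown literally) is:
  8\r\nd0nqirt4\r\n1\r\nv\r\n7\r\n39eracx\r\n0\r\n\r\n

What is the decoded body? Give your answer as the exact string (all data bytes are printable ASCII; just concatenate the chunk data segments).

Chunk 1: stream[0..1]='8' size=0x8=8, data at stream[3..11]='d0nqirt4' -> body[0..8], body so far='d0nqirt4'
Chunk 2: stream[13..14]='1' size=0x1=1, data at stream[16..17]='v' -> body[8..9], body so far='d0nqirt4v'
Chunk 3: stream[19..20]='7' size=0x7=7, data at stream[22..29]='39eracx' -> body[9..16], body so far='d0nqirt4v39eracx'
Chunk 4: stream[31..32]='0' size=0 (terminator). Final body='d0nqirt4v39eracx' (16 bytes)

Answer: d0nqirt4v39eracx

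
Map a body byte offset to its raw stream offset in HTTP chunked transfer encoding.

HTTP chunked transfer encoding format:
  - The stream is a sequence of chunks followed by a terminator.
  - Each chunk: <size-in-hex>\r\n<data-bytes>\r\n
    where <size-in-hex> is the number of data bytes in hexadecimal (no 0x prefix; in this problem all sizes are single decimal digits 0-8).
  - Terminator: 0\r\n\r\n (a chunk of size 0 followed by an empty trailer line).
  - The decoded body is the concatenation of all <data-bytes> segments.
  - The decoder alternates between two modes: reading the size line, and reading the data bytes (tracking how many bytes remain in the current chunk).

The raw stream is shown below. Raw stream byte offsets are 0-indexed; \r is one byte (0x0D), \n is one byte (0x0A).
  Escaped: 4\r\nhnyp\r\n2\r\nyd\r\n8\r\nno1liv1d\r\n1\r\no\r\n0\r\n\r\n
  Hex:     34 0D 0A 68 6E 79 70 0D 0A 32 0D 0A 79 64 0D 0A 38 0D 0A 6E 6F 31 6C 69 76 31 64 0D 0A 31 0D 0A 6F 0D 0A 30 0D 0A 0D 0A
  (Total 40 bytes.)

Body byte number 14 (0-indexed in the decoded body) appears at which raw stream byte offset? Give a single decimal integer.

Chunk 1: stream[0..1]='4' size=0x4=4, data at stream[3..7]='hnyp' -> body[0..4], body so far='hnyp'
Chunk 2: stream[9..10]='2' size=0x2=2, data at stream[12..14]='yd' -> body[4..6], body so far='hnypyd'
Chunk 3: stream[16..17]='8' size=0x8=8, data at stream[19..27]='no1liv1d' -> body[6..14], body so far='hnypydno1liv1d'
Chunk 4: stream[29..30]='1' size=0x1=1, data at stream[32..33]='o' -> body[14..15], body so far='hnypydno1liv1do'
Chunk 5: stream[35..36]='0' size=0 (terminator). Final body='hnypydno1liv1do' (15 bytes)
Body byte 14 at stream offset 32

Answer: 32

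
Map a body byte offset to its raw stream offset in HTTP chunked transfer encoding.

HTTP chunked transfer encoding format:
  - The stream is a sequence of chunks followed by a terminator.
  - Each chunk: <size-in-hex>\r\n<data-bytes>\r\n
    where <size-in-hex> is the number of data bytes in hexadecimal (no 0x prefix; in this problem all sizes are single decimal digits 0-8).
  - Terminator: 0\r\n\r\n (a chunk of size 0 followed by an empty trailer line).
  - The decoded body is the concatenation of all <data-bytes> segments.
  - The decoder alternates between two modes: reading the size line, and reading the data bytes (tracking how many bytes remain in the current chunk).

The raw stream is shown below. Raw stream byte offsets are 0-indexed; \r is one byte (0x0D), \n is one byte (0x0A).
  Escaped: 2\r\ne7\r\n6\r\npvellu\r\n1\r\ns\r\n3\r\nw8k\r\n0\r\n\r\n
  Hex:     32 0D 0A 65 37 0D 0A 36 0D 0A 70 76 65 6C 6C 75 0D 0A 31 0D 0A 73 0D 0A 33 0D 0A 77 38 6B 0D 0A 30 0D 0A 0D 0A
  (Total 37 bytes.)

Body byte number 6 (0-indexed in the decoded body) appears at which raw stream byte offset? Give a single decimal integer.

Answer: 14

Derivation:
Chunk 1: stream[0..1]='2' size=0x2=2, data at stream[3..5]='e7' -> body[0..2], body so far='e7'
Chunk 2: stream[7..8]='6' size=0x6=6, data at stream[10..16]='pvellu' -> body[2..8], body so far='e7pvellu'
Chunk 3: stream[18..19]='1' size=0x1=1, data at stream[21..22]='s' -> body[8..9], body so far='e7pvellus'
Chunk 4: stream[24..25]='3' size=0x3=3, data at stream[27..30]='w8k' -> body[9..12], body so far='e7pvellusw8k'
Chunk 5: stream[32..33]='0' size=0 (terminator). Final body='e7pvellusw8k' (12 bytes)
Body byte 6 at stream offset 14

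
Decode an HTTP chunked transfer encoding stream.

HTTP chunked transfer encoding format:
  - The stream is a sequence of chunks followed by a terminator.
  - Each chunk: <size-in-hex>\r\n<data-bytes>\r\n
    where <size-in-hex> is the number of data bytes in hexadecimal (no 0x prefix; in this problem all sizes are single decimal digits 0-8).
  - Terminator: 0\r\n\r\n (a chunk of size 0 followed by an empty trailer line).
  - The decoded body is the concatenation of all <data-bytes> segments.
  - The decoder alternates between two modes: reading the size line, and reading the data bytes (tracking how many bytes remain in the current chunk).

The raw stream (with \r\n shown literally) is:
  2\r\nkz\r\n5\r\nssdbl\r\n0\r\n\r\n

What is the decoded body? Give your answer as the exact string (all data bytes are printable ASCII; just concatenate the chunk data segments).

Chunk 1: stream[0..1]='2' size=0x2=2, data at stream[3..5]='kz' -> body[0..2], body so far='kz'
Chunk 2: stream[7..8]='5' size=0x5=5, data at stream[10..15]='ssdbl' -> body[2..7], body so far='kzssdbl'
Chunk 3: stream[17..18]='0' size=0 (terminator). Final body='kzssdbl' (7 bytes)

Answer: kzssdbl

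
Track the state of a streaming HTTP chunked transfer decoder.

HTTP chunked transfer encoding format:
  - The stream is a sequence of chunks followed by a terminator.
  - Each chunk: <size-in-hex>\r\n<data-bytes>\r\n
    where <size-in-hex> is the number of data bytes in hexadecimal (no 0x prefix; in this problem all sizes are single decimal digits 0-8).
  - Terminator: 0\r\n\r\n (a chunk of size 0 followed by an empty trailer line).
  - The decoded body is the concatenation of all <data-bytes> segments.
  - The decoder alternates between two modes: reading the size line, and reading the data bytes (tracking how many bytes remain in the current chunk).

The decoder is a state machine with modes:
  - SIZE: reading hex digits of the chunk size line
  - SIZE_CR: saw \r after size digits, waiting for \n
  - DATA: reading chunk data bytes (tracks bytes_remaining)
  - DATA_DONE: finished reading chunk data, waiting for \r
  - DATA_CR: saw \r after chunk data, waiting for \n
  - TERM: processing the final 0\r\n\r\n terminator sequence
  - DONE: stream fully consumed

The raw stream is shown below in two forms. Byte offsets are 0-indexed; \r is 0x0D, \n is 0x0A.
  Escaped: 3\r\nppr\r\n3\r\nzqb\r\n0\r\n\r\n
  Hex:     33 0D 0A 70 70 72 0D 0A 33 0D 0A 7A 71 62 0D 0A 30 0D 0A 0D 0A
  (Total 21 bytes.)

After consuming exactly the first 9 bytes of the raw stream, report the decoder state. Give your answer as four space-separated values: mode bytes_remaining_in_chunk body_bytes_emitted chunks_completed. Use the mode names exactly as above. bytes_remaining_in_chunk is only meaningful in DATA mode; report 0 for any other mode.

Answer: SIZE 0 3 1

Derivation:
Byte 0 = '3': mode=SIZE remaining=0 emitted=0 chunks_done=0
Byte 1 = 0x0D: mode=SIZE_CR remaining=0 emitted=0 chunks_done=0
Byte 2 = 0x0A: mode=DATA remaining=3 emitted=0 chunks_done=0
Byte 3 = 'p': mode=DATA remaining=2 emitted=1 chunks_done=0
Byte 4 = 'p': mode=DATA remaining=1 emitted=2 chunks_done=0
Byte 5 = 'r': mode=DATA_DONE remaining=0 emitted=3 chunks_done=0
Byte 6 = 0x0D: mode=DATA_CR remaining=0 emitted=3 chunks_done=0
Byte 7 = 0x0A: mode=SIZE remaining=0 emitted=3 chunks_done=1
Byte 8 = '3': mode=SIZE remaining=0 emitted=3 chunks_done=1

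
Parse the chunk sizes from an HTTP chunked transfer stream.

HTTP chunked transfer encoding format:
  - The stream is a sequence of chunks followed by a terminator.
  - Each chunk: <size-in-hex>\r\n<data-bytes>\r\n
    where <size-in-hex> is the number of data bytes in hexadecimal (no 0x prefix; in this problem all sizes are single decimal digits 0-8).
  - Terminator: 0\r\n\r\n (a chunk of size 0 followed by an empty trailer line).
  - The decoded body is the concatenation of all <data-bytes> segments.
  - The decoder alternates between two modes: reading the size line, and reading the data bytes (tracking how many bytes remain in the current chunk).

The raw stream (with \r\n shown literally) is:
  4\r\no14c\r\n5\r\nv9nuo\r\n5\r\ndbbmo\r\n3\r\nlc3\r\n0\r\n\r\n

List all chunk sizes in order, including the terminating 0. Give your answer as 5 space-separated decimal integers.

Chunk 1: stream[0..1]='4' size=0x4=4, data at stream[3..7]='o14c' -> body[0..4], body so far='o14c'
Chunk 2: stream[9..10]='5' size=0x5=5, data at stream[12..17]='v9nuo' -> body[4..9], body so far='o14cv9nuo'
Chunk 3: stream[19..20]='5' size=0x5=5, data at stream[22..27]='dbbmo' -> body[9..14], body so far='o14cv9nuodbbmo'
Chunk 4: stream[29..30]='3' size=0x3=3, data at stream[32..35]='lc3' -> body[14..17], body so far='o14cv9nuodbbmolc3'
Chunk 5: stream[37..38]='0' size=0 (terminator). Final body='o14cv9nuodbbmolc3' (17 bytes)

Answer: 4 5 5 3 0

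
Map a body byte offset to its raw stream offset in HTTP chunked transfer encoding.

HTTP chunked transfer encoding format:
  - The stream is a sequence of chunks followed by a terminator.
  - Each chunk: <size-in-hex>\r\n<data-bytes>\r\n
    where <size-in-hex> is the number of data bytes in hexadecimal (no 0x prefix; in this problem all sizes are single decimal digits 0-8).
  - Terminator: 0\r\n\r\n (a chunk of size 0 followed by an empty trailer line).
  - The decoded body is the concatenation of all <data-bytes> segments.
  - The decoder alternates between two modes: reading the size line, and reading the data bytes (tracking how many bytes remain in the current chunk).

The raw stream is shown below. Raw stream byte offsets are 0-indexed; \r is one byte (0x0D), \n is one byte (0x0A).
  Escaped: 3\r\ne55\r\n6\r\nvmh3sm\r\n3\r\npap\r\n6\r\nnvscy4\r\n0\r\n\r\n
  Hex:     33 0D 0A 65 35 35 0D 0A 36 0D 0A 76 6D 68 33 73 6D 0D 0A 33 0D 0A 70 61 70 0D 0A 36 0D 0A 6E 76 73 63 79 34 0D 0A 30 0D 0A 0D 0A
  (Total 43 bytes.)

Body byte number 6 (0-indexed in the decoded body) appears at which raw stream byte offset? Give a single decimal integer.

Answer: 14

Derivation:
Chunk 1: stream[0..1]='3' size=0x3=3, data at stream[3..6]='e55' -> body[0..3], body so far='e55'
Chunk 2: stream[8..9]='6' size=0x6=6, data at stream[11..17]='vmh3sm' -> body[3..9], body so far='e55vmh3sm'
Chunk 3: stream[19..20]='3' size=0x3=3, data at stream[22..25]='pap' -> body[9..12], body so far='e55vmh3smpap'
Chunk 4: stream[27..28]='6' size=0x6=6, data at stream[30..36]='nvscy4' -> body[12..18], body so far='e55vmh3smpapnvscy4'
Chunk 5: stream[38..39]='0' size=0 (terminator). Final body='e55vmh3smpapnvscy4' (18 bytes)
Body byte 6 at stream offset 14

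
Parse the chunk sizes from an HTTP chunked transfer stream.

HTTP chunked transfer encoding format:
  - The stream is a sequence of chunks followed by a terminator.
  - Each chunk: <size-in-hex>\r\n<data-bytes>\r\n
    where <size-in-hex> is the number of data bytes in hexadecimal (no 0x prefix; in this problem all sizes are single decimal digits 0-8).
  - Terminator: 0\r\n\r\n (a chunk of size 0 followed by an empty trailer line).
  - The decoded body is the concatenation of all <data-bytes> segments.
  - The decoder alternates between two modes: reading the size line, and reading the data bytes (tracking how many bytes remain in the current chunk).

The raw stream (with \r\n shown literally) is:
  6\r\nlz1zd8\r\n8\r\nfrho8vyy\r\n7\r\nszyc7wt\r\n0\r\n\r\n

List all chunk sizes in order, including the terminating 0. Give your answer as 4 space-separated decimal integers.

Answer: 6 8 7 0

Derivation:
Chunk 1: stream[0..1]='6' size=0x6=6, data at stream[3..9]='lz1zd8' -> body[0..6], body so far='lz1zd8'
Chunk 2: stream[11..12]='8' size=0x8=8, data at stream[14..22]='frho8vyy' -> body[6..14], body so far='lz1zd8frho8vyy'
Chunk 3: stream[24..25]='7' size=0x7=7, data at stream[27..34]='szyc7wt' -> body[14..21], body so far='lz1zd8frho8vyyszyc7wt'
Chunk 4: stream[36..37]='0' size=0 (terminator). Final body='lz1zd8frho8vyyszyc7wt' (21 bytes)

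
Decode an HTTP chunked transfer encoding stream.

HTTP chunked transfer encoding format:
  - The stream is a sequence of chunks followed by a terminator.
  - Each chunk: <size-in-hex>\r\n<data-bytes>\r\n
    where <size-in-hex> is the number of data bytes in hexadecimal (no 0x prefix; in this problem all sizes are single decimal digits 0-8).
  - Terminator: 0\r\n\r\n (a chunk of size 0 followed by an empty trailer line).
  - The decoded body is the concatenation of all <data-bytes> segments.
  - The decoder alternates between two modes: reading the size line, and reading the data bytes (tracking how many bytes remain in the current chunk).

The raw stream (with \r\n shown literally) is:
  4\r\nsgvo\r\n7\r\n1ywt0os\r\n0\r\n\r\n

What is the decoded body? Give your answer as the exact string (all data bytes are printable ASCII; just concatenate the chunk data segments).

Answer: sgvo1ywt0os

Derivation:
Chunk 1: stream[0..1]='4' size=0x4=4, data at stream[3..7]='sgvo' -> body[0..4], body so far='sgvo'
Chunk 2: stream[9..10]='7' size=0x7=7, data at stream[12..19]='1ywt0os' -> body[4..11], body so far='sgvo1ywt0os'
Chunk 3: stream[21..22]='0' size=0 (terminator). Final body='sgvo1ywt0os' (11 bytes)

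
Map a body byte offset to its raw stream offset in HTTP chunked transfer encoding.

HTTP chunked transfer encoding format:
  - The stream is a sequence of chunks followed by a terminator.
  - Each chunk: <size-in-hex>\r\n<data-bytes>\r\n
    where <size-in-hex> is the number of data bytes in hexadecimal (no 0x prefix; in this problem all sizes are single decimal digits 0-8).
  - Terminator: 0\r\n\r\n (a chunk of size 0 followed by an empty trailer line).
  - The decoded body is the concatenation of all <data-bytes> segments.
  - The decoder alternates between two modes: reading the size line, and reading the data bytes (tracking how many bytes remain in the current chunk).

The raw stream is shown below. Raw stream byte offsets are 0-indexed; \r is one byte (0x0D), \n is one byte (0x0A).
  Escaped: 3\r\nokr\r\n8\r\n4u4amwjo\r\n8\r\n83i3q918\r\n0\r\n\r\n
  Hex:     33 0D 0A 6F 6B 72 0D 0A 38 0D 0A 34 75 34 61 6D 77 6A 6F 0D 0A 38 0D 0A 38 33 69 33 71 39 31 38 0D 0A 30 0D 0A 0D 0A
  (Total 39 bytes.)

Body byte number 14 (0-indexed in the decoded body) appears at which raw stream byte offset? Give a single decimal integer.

Chunk 1: stream[0..1]='3' size=0x3=3, data at stream[3..6]='okr' -> body[0..3], body so far='okr'
Chunk 2: stream[8..9]='8' size=0x8=8, data at stream[11..19]='4u4amwjo' -> body[3..11], body so far='okr4u4amwjo'
Chunk 3: stream[21..22]='8' size=0x8=8, data at stream[24..32]='83i3q918' -> body[11..19], body so far='okr4u4amwjo83i3q918'
Chunk 4: stream[34..35]='0' size=0 (terminator). Final body='okr4u4amwjo83i3q918' (19 bytes)
Body byte 14 at stream offset 27

Answer: 27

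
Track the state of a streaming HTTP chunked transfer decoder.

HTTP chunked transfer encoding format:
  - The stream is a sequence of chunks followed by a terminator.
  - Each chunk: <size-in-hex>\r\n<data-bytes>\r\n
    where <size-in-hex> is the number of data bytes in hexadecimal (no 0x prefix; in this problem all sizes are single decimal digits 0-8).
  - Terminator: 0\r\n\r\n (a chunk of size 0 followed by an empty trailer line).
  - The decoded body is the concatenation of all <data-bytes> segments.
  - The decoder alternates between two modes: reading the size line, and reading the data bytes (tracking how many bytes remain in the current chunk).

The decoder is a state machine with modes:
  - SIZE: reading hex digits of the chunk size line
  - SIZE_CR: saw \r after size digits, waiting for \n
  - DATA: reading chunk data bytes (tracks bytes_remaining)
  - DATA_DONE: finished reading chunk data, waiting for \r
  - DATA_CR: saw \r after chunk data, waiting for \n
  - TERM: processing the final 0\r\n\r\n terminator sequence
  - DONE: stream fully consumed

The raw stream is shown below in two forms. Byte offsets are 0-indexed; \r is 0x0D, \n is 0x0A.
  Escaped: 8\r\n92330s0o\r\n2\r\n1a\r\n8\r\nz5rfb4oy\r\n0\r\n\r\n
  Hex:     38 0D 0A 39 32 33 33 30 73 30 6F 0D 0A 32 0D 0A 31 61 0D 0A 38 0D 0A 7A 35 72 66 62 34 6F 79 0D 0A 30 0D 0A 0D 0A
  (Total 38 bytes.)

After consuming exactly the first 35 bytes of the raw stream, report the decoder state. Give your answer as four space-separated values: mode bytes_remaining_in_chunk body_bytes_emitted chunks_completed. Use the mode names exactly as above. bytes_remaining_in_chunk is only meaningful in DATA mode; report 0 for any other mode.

Byte 0 = '8': mode=SIZE remaining=0 emitted=0 chunks_done=0
Byte 1 = 0x0D: mode=SIZE_CR remaining=0 emitted=0 chunks_done=0
Byte 2 = 0x0A: mode=DATA remaining=8 emitted=0 chunks_done=0
Byte 3 = '9': mode=DATA remaining=7 emitted=1 chunks_done=0
Byte 4 = '2': mode=DATA remaining=6 emitted=2 chunks_done=0
Byte 5 = '3': mode=DATA remaining=5 emitted=3 chunks_done=0
Byte 6 = '3': mode=DATA remaining=4 emitted=4 chunks_done=0
Byte 7 = '0': mode=DATA remaining=3 emitted=5 chunks_done=0
Byte 8 = 's': mode=DATA remaining=2 emitted=6 chunks_done=0
Byte 9 = '0': mode=DATA remaining=1 emitted=7 chunks_done=0
Byte 10 = 'o': mode=DATA_DONE remaining=0 emitted=8 chunks_done=0
Byte 11 = 0x0D: mode=DATA_CR remaining=0 emitted=8 chunks_done=0
Byte 12 = 0x0A: mode=SIZE remaining=0 emitted=8 chunks_done=1
Byte 13 = '2': mode=SIZE remaining=0 emitted=8 chunks_done=1
Byte 14 = 0x0D: mode=SIZE_CR remaining=0 emitted=8 chunks_done=1
Byte 15 = 0x0A: mode=DATA remaining=2 emitted=8 chunks_done=1
Byte 16 = '1': mode=DATA remaining=1 emitted=9 chunks_done=1
Byte 17 = 'a': mode=DATA_DONE remaining=0 emitted=10 chunks_done=1
Byte 18 = 0x0D: mode=DATA_CR remaining=0 emitted=10 chunks_done=1
Byte 19 = 0x0A: mode=SIZE remaining=0 emitted=10 chunks_done=2
Byte 20 = '8': mode=SIZE remaining=0 emitted=10 chunks_done=2
Byte 21 = 0x0D: mode=SIZE_CR remaining=0 emitted=10 chunks_done=2
Byte 22 = 0x0A: mode=DATA remaining=8 emitted=10 chunks_done=2
Byte 23 = 'z': mode=DATA remaining=7 emitted=11 chunks_done=2
Byte 24 = '5': mode=DATA remaining=6 emitted=12 chunks_done=2
Byte 25 = 'r': mode=DATA remaining=5 emitted=13 chunks_done=2
Byte 26 = 'f': mode=DATA remaining=4 emitted=14 chunks_done=2
Byte 27 = 'b': mode=DATA remaining=3 emitted=15 chunks_done=2
Byte 28 = '4': mode=DATA remaining=2 emitted=16 chunks_done=2
Byte 29 = 'o': mode=DATA remaining=1 emitted=17 chunks_done=2
Byte 30 = 'y': mode=DATA_DONE remaining=0 emitted=18 chunks_done=2
Byte 31 = 0x0D: mode=DATA_CR remaining=0 emitted=18 chunks_done=2
Byte 32 = 0x0A: mode=SIZE remaining=0 emitted=18 chunks_done=3
Byte 33 = '0': mode=SIZE remaining=0 emitted=18 chunks_done=3
Byte 34 = 0x0D: mode=SIZE_CR remaining=0 emitted=18 chunks_done=3

Answer: SIZE_CR 0 18 3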